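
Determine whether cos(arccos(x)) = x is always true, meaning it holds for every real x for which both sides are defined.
Yes, this is an identity.

Claim: cos(arccos(x)) = x.
Reasoning: For -1 ≤ x ≤ 1 (where arccos is defined), arccos(x) is by definition an angle whose cosine equals x. Taking the cosine of that angle returns x. (Note the other order, arccos(cos x) = x, is NOT an identity.)
So the two sides agree for every real x for which both sides are defined.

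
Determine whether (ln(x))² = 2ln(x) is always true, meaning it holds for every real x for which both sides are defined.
No, this is NOT an identity.

Claim: (ln(x))² = 2ln(x).
Test a specific point where both sides are defined: x = 2.
LHS = (ln(x))² ≈ 0.4805
RHS = 2ln(x) ≈ 1.3863
Since 0.4805 ≠ 1.3863, the equation fails at this point, so it cannot hold for every real x for which both sides are defined.
2ln(x) equals ln(x²), which is not the same as (ln x)².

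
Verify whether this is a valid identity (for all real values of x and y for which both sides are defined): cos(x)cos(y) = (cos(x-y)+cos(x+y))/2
Claim: cos(x)cos(y) = (cos(x-y)+cos(x+y))/2.
Reasoning: cos(x-y) = cos(x)cos(y) + sin(x)sin(y) and cos(x+y) = cos(x)cos(y) - sin(x)sin(y). Adding, cos(x-y) + cos(x+y) = 2cos(x)cos(y); divide by 2.
So the two sides agree for all real values of x and y for which both sides are defined.

Conclusion: Yes, this is an identity.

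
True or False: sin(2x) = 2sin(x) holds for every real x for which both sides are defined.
Claim: sin(2x) = 2sin(x).
Test a specific point where both sides are defined: x = 2π/3.
LHS = sin(2x) ≈ -0.8660
RHS = 2sin(x) ≈ 1.7321
Since -0.8660 ≠ 1.7321, the equation fails at this point, so it cannot hold for every real x for which both sides are defined.
The correct double-angle formula is sin(2x) = 2sin(x)cos(x).

Conclusion: False.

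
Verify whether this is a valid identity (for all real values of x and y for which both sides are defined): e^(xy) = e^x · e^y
Claim: e^(xy) = e^x · e^y.
Test a specific point where both sides are defined: x = -3, y = 4.
LHS = e^(xy) ≈ 0.0000
RHS = e^x · e^y ≈ 2.7183
Since 0.0000 ≠ 2.7183, the equation fails at this point, so it cannot hold for all real values of x and y for which both sides are defined.
e^x · e^y = e^(x+y), not e^(xy).

Conclusion: No, this is NOT an identity.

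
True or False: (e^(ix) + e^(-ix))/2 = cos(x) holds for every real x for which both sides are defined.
Claim: (e^(ix) + e^(-ix))/2 = cos(x).
Reasoning: By Euler's formula e^(ix) = cos(x) + i·sin(x) and e^(-ix) = cos(x) - i·sin(x). Adding cancels the sine terms: e^(ix) + e^(-ix) = 2cos(x); divide by 2.
So the two sides agree for every real x for which both sides are defined.

Conclusion: True.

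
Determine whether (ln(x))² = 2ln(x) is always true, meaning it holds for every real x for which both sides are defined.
Claim: (ln(x))² = 2ln(x).
Test a specific point where both sides are defined: x = 4.
LHS = (ln(x))² ≈ 1.9218
RHS = 2ln(x) ≈ 2.7726
Since 1.9218 ≠ 2.7726, the equation fails at this point, so it cannot hold for every real x for which both sides are defined.
2ln(x) equals ln(x²), which is not the same as (ln x)².

Conclusion: No, this is NOT an identity.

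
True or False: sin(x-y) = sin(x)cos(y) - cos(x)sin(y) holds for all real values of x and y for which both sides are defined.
Claim: sin(x-y) = sin(x)cos(y) - cos(x)sin(y).
Reasoning: Replace y by -y in sin(x+y) = sin(x)cos(y) + cos(x)sin(y) and use cos(-y) = cos(y), sin(-y) = -sin(y): sin(x-y) = sin(x)cos(y) - cos(x)sin(y).
So the two sides agree for all real values of x and y for which both sides are defined.

Conclusion: True.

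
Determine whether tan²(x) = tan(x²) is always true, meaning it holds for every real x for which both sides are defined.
Claim: tan²(x) = tan(x²).
Test a specific point where both sides are defined: x = -π/4.
LHS = tan²(x) ≈ 1.0000
RHS = tan(x²) ≈ 0.7092
Since 1.0000 ≠ 0.7092, the equation fails at this point, so it cannot hold for every real x for which both sides are defined.
tan²(x) means (tan x)², squaring the output; tan(x²) squares the input. These are different functions.

Conclusion: No, this is NOT an identity.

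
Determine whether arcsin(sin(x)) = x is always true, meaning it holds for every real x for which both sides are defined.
Claim: arcsin(sin(x)) = x.
Test a specific point where both sides are defined: x = π.
LHS = arcsin(sin(x)) ≈ 0.0000
RHS = x ≈ 3.1416
Since 0.0000 ≠ 3.1416, the equation fails at this point, so it cannot hold for every real x for which both sides are defined.
arcsin only returns values in [-π/2, π/2], so arcsin(sin(x)) = x holds only for x in that interval, not for all real x.

Conclusion: No, this is NOT an identity.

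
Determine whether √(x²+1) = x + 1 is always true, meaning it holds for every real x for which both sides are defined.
Claim: √(x²+1) = x + 1.
Test a specific point where both sides are defined: x = 3/2.
LHS = √(x²+1) ≈ 1.8028
RHS = x + 1 ≈ 2.5000
Since 1.8028 ≠ 2.5000, the equation fails at this point, so it cannot hold for every real x for which both sides are defined.
(x+1)² = x² + 2x + 1 ≠ x² + 1 unless x = 0.

Conclusion: No, this is NOT an identity.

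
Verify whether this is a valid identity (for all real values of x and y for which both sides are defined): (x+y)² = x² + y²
No, this is NOT an identity.

Claim: (x+y)² = x² + y².
Test a specific point where both sides are defined: x = 3, y = 3.
LHS = (x+y)² ≈ 36.0000
RHS = x² + y² ≈ 18.0000
Since 36.0000 ≠ 18.0000, the equation fails at this point, so it cannot hold for all real values of x and y for which both sides are defined.
The correct expansion is (x+y)² = x² + 2xy + y²; the cross term 2xy is missing.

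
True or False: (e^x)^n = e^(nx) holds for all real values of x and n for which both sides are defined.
True.

Claim: (e^x)^n = e^(nx).
Reasoning: e^x is a positive real number, and for a positive base B and real exponent n, B^n = e^(n·ln B). With B = e^x, ln B = x, so (e^x)^n = e^(n·x).
So the two sides agree for all real values of x and n for which both sides are defined.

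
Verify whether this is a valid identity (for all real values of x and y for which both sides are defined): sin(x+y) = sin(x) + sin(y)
Claim: sin(x+y) = sin(x) + sin(y).
Test a specific point where both sides are defined: x = π, y = -π/6.
LHS = sin(x+y) ≈ 0.5000
RHS = sin(x) + sin(y) ≈ -0.5000
Since 0.5000 ≠ -0.5000, the equation fails at this point, so it cannot hold for all real values of x and y for which both sides are defined.
The correct expansion is sin(x+y) = sin(x)cos(y) + cos(x)sin(y); sine is not additive.

Conclusion: No, this is NOT an identity.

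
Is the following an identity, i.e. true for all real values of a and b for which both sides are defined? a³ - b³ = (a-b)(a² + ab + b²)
Yes, this is an identity.

Claim: a³ - b³ = (a-b)(a² + ab + b²).
Reasoning: Expand the right side: (a-b)(a² + ab + b²) = a³ + a²b + ab² - a²b - ab² - b³ = a³ - b³ (the middle terms cancel in pairs).
So the two sides agree for all real values of a and b for which both sides are defined.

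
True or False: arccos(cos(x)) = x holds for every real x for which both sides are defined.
False.

Claim: arccos(cos(x)) = x.
Test a specific point where both sides are defined: x = -π/3.
LHS = arccos(cos(x)) ≈ 1.0472
RHS = x ≈ -1.0472
Since 1.0472 ≠ -1.0472, the equation fails at this point, so it cannot hold for every real x for which both sides are defined.
arccos only returns values in [0, π], so arccos(cos(x)) = x holds only for x in that interval, not for all real x.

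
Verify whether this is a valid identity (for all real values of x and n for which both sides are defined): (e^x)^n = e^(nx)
Yes, this is an identity.

Claim: (e^x)^n = e^(nx).
Reasoning: e^x is a positive real number, and for a positive base B and real exponent n, B^n = e^(n·ln B). With B = e^x, ln B = x, so (e^x)^n = e^(n·x).
So the two sides agree for all real values of x and n for which both sides are defined.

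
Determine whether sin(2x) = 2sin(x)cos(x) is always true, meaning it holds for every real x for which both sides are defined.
Yes, this is an identity.

Claim: sin(2x) = 2sin(x)cos(x).
Reasoning: Put y = x in the addition formula sin(x+y) = sin(x)cos(y) + cos(x)sin(y): sin(2x) = sin(x)cos(x) + cos(x)sin(x) = 2sin(x)cos(x).
So the two sides agree for every real x for which both sides are defined.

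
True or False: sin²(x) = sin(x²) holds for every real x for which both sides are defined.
False.

Claim: sin²(x) = sin(x²).
Test a specific point where both sides are defined: x = 2π/3.
LHS = sin²(x) ≈ 0.7500
RHS = sin(x²) ≈ -0.9474
Since 0.7500 ≠ -0.9474, the equation fails at this point, so it cannot hold for every real x for which both sides are defined.
sin²(x) means (sin x)², squaring the output; sin(x²) squares the input. These are different functions.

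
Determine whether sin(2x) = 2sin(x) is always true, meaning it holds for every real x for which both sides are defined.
No, this is NOT an identity.

Claim: sin(2x) = 2sin(x).
Test a specific point where both sides are defined: x = π/6.
LHS = sin(2x) ≈ 0.8660
RHS = 2sin(x) ≈ 1.0000
Since 0.8660 ≠ 1.0000, the equation fails at this point, so it cannot hold for every real x for which both sides are defined.
The correct double-angle formula is sin(2x) = 2sin(x)cos(x).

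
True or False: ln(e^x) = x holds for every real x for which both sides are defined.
Claim: ln(e^x) = x.
Reasoning: ln is the inverse of the exponential: ln(e^x) asks for the exponent p with e^p = e^x, and since e^p is one-to-one that exponent is p = x.
So the two sides agree for every real x for which both sides are defined.

Conclusion: True.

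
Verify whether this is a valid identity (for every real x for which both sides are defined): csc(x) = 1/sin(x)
Yes, this is an identity.

Claim: csc(x) = 1/sin(x).
Reasoning: csc(x) is by definition the reciprocal of sin(x), wherever sin(x) ≠ 0.
So the two sides agree for every real x for which both sides are defined.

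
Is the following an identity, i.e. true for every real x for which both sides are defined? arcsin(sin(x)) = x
Claim: arcsin(sin(x)) = x.
Test a specific point where both sides are defined: x = 2π/3.
LHS = arcsin(sin(x)) ≈ 1.0472
RHS = x ≈ 2.0944
Since 1.0472 ≠ 2.0944, the equation fails at this point, so it cannot hold for every real x for which both sides are defined.
arcsin only returns values in [-π/2, π/2], so arcsin(sin(x)) = x holds only for x in that interval, not for all real x.

Conclusion: No, this is NOT an identity.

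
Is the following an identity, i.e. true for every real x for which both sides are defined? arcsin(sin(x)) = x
No, this is NOT an identity.

Claim: arcsin(sin(x)) = x.
Test a specific point where both sides are defined: x = 3π/4.
LHS = arcsin(sin(x)) ≈ 0.7854
RHS = x ≈ 2.3562
Since 0.7854 ≠ 2.3562, the equation fails at this point, so it cannot hold for every real x for which both sides are defined.
arcsin only returns values in [-π/2, π/2], so arcsin(sin(x)) = x holds only for x in that interval, not for all real x.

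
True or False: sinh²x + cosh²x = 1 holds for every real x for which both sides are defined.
Claim: sinh²x + cosh²x = 1.
Test a specific point where both sides are defined: x = -2.
LHS = sinh²x + cosh²x ≈ 27.3082
RHS = 1 ≈ 1.0000
Since 27.3082 ≠ 1.0000, the equation fails at this point, so it cannot hold for every real x for which both sides are defined.
The correct hyperbolic identity is cosh²x - sinh²x = 1 (a difference); the sum sinh²x + cosh²x equals cosh(2x).

Conclusion: False.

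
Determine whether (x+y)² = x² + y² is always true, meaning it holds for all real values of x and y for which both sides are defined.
Claim: (x+y)² = x² + y².
Test a specific point where both sides are defined: x = 3/2, y = 3.
LHS = (x+y)² ≈ 20.2500
RHS = x² + y² ≈ 11.2500
Since 20.2500 ≠ 11.2500, the equation fails at this point, so it cannot hold for all real values of x and y for which both sides are defined.
The correct expansion is (x+y)² = x² + 2xy + y²; the cross term 2xy is missing.

Conclusion: No, this is NOT an identity.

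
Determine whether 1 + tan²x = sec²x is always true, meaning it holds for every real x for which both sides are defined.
Yes, this is an identity.

Claim: 1 + tan²x = sec²x.
Reasoning: Start from sin²x + cos²x = 1 and divide every term by cos²x (allowed wherever tan x and sec x are defined): tan²x + 1 = 1/cos²x = sec²x.
So the two sides agree for every real x for which both sides are defined.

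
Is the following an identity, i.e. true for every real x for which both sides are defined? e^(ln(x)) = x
Yes, this is an identity.

Claim: e^(ln(x)) = x.
Reasoning: For x > 0, ln(x) is by definition the exponent p such that e^p = x. Raising e to that exponent therefore returns x: e^(ln x) = x.
So the two sides agree for every real x for which both sides are defined.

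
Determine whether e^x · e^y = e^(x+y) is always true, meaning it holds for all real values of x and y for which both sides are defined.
Claim: e^x · e^y = e^(x+y).
Reasoning: This is the law of exponents for a common base: multiplying powers adds exponents. E.g. from the series, (Σ x^j/j!)(Σ y^k/k!) = Σ_m (Σ_{j+k=m} x^j y^k/(j!k!)) = Σ_m (x+y)^m/m! by the binomial theorem.
So the two sides agree for all real values of x and y for which both sides are defined.

Conclusion: Yes, this is an identity.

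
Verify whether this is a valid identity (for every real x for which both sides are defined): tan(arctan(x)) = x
Claim: tan(arctan(x)) = x.
Reasoning: For every real x, arctan(x) is by definition the angle in (-π/2, π/2) whose tangent equals x. Taking the tangent of that angle returns x.
So the two sides agree for every real x for which both sides are defined.

Conclusion: Yes, this is an identity.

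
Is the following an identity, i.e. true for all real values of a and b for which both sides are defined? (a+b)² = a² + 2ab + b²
Claim: (a+b)² = a² + 2ab + b².
Reasoning: Expand: (a+b)² = (a+b)(a+b) = a·a + a·b + b·a + b·b = a² + 2ab + b².
So the two sides agree for all real values of a and b for which both sides are defined.

Conclusion: Yes, this is an identity.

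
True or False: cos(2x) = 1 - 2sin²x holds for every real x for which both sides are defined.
Claim: cos(2x) = 1 - 2sin²x.
Reasoning: cos(2x) = cos²x - sin²x. Replace cos²x by 1 - sin²x: (1 - sin²x) - sin²x = 1 - 2sin²x.
So the two sides agree for every real x for which both sides are defined.

Conclusion: True.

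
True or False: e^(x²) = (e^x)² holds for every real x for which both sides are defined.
False.

Claim: e^(x²) = (e^x)².
Test a specific point where both sides are defined: x = -3.
LHS = e^(x²) ≈ 8103.0839
RHS = (e^x)² ≈ 0.0025
Since 8103.0839 ≠ 0.0025, the equation fails at this point, so it cannot hold for every real x for which both sides are defined.
(e^x)² = e^(2x), and 2x ≠ x² in general.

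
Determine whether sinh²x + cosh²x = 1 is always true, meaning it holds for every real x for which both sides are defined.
No, this is NOT an identity.

Claim: sinh²x + cosh²x = 1.
Test a specific point where both sides are defined: x = 4.
LHS = sinh²x + cosh²x ≈ 1490.4792
RHS = 1 ≈ 1.0000
Since 1490.4792 ≠ 1.0000, the equation fails at this point, so it cannot hold for every real x for which both sides are defined.
The correct hyperbolic identity is cosh²x - sinh²x = 1 (a difference); the sum sinh²x + cosh²x equals cosh(2x).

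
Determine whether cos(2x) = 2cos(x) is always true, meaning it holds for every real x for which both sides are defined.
Claim: cos(2x) = 2cos(x).
Test a specific point where both sides are defined: x = -π/3.
LHS = cos(2x) ≈ -0.5000
RHS = 2cos(x) ≈ 1.0000
Since -0.5000 ≠ 1.0000, the equation fails at this point, so it cannot hold for every real x for which both sides are defined.
The correct double-angle formula is cos(2x) = cos²x - sin²x.

Conclusion: No, this is NOT an identity.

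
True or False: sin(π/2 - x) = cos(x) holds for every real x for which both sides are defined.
True.

Claim: sin(π/2 - x) = cos(x).
Reasoning: Use sin(u - v) = sin(u)cos(v) - cos(u)sin(v) with u = π/2, v = x: sin(π/2)cos(x) - cos(π/2)sin(x) = 1·cos(x) - 0·sin(x) = cos(x).
So the two sides agree for every real x for which both sides are defined.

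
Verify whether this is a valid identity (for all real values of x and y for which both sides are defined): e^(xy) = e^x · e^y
Claim: e^(xy) = e^x · e^y.
Test a specific point where both sides are defined: x = 4, y = -2.
LHS = e^(xy) ≈ 0.0003
RHS = e^x · e^y ≈ 7.3891
Since 0.0003 ≠ 7.3891, the equation fails at this point, so it cannot hold for all real values of x and y for which both sides are defined.
e^x · e^y = e^(x+y), not e^(xy).

Conclusion: No, this is NOT an identity.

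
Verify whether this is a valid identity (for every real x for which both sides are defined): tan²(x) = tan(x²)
No, this is NOT an identity.

Claim: tan²(x) = tan(x²).
Test a specific point where both sides are defined: x = π/6.
LHS = tan²(x) ≈ 0.3333
RHS = tan(x²) ≈ 0.2812
Since 0.3333 ≠ 0.2812, the equation fails at this point, so it cannot hold for every real x for which both sides are defined.
tan²(x) means (tan x)², squaring the output; tan(x²) squares the input. These are different functions.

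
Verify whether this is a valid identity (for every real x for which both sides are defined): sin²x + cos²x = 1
Yes, this is an identity.

Claim: sin²x + cos²x = 1.
Reasoning: The point (cos x, sin x) lies on the unit circle X² + Y² = 1, so cos²x + sin²x = 1 for every real x.
So the two sides agree for every real x for which both sides are defined.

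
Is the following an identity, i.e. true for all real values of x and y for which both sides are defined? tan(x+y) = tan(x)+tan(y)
No, this is NOT an identity.

Claim: tan(x+y) = tan(x)+tan(y).
Test a specific point where both sides are defined: x = -π/6, y = π/3.
LHS = tan(x+y) ≈ 0.5774
RHS = tan(x)+tan(y) ≈ 1.1547
Since 0.5774 ≠ 1.1547, the equation fails at this point, so it cannot hold for all real values of x and y for which both sides are defined.
The correct formula is tan(x+y) = (tan(x) + tan(y))/(1 - tan(x)tan(y)).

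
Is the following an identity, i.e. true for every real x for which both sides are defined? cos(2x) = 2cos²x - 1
Claim: cos(2x) = 2cos²x - 1.
Reasoning: cos(2x) = cos²x - sin²x. Replace sin²x by 1 - cos²x: cos²x - (1 - cos²x) = 2cos²x - 1.
So the two sides agree for every real x for which both sides are defined.

Conclusion: Yes, this is an identity.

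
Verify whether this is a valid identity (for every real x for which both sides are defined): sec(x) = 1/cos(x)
Claim: sec(x) = 1/cos(x).
Reasoning: sec(x) is by definition the reciprocal of cos(x), wherever cos(x) ≠ 0.
So the two sides agree for every real x for which both sides are defined.

Conclusion: Yes, this is an identity.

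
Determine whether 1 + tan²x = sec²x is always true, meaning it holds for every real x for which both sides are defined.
Yes, this is an identity.

Claim: 1 + tan²x = sec²x.
Reasoning: Start from sin²x + cos²x = 1 and divide every term by cos²x (allowed wherever tan x and sec x are defined): tan²x + 1 = 1/cos²x = sec²x.
So the two sides agree for every real x for which both sides are defined.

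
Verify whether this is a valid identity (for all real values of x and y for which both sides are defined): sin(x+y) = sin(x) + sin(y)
No, this is NOT an identity.

Claim: sin(x+y) = sin(x) + sin(y).
Test a specific point where both sides are defined: x = π/3, y = π/4.
LHS = sin(x+y) ≈ 0.9659
RHS = sin(x) + sin(y) ≈ 1.5731
Since 0.9659 ≠ 1.5731, the equation fails at this point, so it cannot hold for all real values of x and y for which both sides are defined.
The correct expansion is sin(x+y) = sin(x)cos(y) + cos(x)sin(y); sine is not additive.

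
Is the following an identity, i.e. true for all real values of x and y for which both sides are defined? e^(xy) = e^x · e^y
Claim: e^(xy) = e^x · e^y.
Test a specific point where both sides are defined: x = 3, y = 2.
LHS = e^(xy) ≈ 403.4288
RHS = e^x · e^y ≈ 148.4132
Since 403.4288 ≠ 148.4132, the equation fails at this point, so it cannot hold for all real values of x and y for which both sides are defined.
e^x · e^y = e^(x+y), not e^(xy).

Conclusion: No, this is NOT an identity.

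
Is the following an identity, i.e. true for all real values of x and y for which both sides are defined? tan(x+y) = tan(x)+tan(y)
No, this is NOT an identity.

Claim: tan(x+y) = tan(x)+tan(y).
Test a specific point where both sides are defined: x = -π/6, y = π/3.
LHS = tan(x+y) ≈ 0.5774
RHS = tan(x)+tan(y) ≈ 1.1547
Since 0.5774 ≠ 1.1547, the equation fails at this point, so it cannot hold for all real values of x and y for which both sides are defined.
The correct formula is tan(x+y) = (tan(x) + tan(y))/(1 - tan(x)tan(y)).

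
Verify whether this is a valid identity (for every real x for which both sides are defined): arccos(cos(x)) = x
Claim: arccos(cos(x)) = x.
Test a specific point where both sides are defined: x = -π/4.
LHS = arccos(cos(x)) ≈ 0.7854
RHS = x ≈ -0.7854
Since 0.7854 ≠ -0.7854, the equation fails at this point, so it cannot hold for every real x for which both sides are defined.
arccos only returns values in [0, π], so arccos(cos(x)) = x holds only for x in that interval, not for all real x.

Conclusion: No, this is NOT an identity.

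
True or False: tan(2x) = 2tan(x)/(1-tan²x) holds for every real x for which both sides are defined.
Claim: tan(2x) = 2tan(x)/(1-tan²x).
Reasoning: tan(2x) = sin(2x)/cos(2x) = 2sin(x)cos(x) / (cos²x - sin²x). Divide numerator and denominator by cos²x: 2tan(x) / (1 - tan²x).
So the two sides agree for every real x for which both sides are defined.

Conclusion: True.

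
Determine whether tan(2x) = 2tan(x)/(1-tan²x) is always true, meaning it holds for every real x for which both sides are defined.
Claim: tan(2x) = 2tan(x)/(1-tan²x).
Reasoning: tan(2x) = sin(2x)/cos(2x) = 2sin(x)cos(x) / (cos²x - sin²x). Divide numerator and denominator by cos²x: 2tan(x) / (1 - tan²x).
So the two sides agree for every real x for which both sides are defined.

Conclusion: Yes, this is an identity.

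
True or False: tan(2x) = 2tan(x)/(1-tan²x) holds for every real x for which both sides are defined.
Claim: tan(2x) = 2tan(x)/(1-tan²x).
Reasoning: tan(2x) = sin(2x)/cos(2x) = 2sin(x)cos(x) / (cos²x - sin²x). Divide numerator and denominator by cos²x: 2tan(x) / (1 - tan²x).
So the two sides agree for every real x for which both sides are defined.

Conclusion: True.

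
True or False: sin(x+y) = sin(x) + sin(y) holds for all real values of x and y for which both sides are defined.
Claim: sin(x+y) = sin(x) + sin(y).
Test a specific point where both sides are defined: x = -π/2, y = -π/6.
LHS = sin(x+y) ≈ -0.8660
RHS = sin(x) + sin(y) ≈ -1.5000
Since -0.8660 ≠ -1.5000, the equation fails at this point, so it cannot hold for all real values of x and y for which both sides are defined.
The correct expansion is sin(x+y) = sin(x)cos(y) + cos(x)sin(y); sine is not additive.

Conclusion: False.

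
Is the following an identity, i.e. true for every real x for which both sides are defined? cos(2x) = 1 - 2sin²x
Claim: cos(2x) = 1 - 2sin²x.
Reasoning: cos(2x) = cos²x - sin²x. Replace cos²x by 1 - sin²x: (1 - sin²x) - sin²x = 1 - 2sin²x.
So the two sides agree for every real x for which both sides are defined.

Conclusion: Yes, this is an identity.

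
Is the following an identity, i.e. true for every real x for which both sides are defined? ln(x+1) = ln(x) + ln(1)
Claim: ln(x+1) = ln(x) + ln(1).
Test a specific point where both sides are defined: x = 1/2.
LHS = ln(x+1) ≈ 0.4055
RHS = ln(x) + ln(1) ≈ -0.6931
Since 0.4055 ≠ -0.6931, the equation fails at this point, so it cannot hold for every real x for which both sides are defined.
ln(1) = 0, so the right side is just ln(x), which differs from ln(x+1).

Conclusion: No, this is NOT an identity.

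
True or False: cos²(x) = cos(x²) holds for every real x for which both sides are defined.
Claim: cos²(x) = cos(x²).
Test a specific point where both sides are defined: x = 3π/4.
LHS = cos²(x) ≈ 0.5000
RHS = cos(x²) ≈ 0.7442
Since 0.5000 ≠ 0.7442, the equation fails at this point, so it cannot hold for every real x for which both sides are defined.
cos²(x) means (cos x)², squaring the output; cos(x²) squares the input. These are different functions.

Conclusion: False.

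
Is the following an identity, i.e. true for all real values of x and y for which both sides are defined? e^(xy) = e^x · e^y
Claim: e^(xy) = e^x · e^y.
Test a specific point where both sides are defined: x = 1, y = 3.
LHS = e^(xy) ≈ 20.0855
RHS = e^x · e^y ≈ 54.5982
Since 20.0855 ≠ 54.5982, the equation fails at this point, so it cannot hold for all real values of x and y for which both sides are defined.
e^x · e^y = e^(x+y), not e^(xy).

Conclusion: No, this is NOT an identity.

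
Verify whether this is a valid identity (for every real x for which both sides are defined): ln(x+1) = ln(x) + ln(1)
Claim: ln(x+1) = ln(x) + ln(1).
Test a specific point where both sides are defined: x = 3/2.
LHS = ln(x+1) ≈ 0.9163
RHS = ln(x) + ln(1) ≈ 0.4055
Since 0.9163 ≠ 0.4055, the equation fails at this point, so it cannot hold for every real x for which both sides are defined.
ln(1) = 0, so the right side is just ln(x), which differs from ln(x+1).

Conclusion: No, this is NOT an identity.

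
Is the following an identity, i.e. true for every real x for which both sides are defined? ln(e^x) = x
Yes, this is an identity.

Claim: ln(e^x) = x.
Reasoning: ln is the inverse of the exponential: ln(e^x) asks for the exponent p with e^p = e^x, and since e^p is one-to-one that exponent is p = x.
So the two sides agree for every real x for which both sides are defined.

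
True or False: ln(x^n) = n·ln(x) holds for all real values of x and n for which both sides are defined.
True.

Claim: ln(x^n) = n·ln(x).
Reasoning: The right side requires x > 0. For x > 0, x^n = (e^(ln x))^n = e^(n·ln x), so taking ln of both sides gives ln(x^n) = n·ln(x).
So the two sides agree for all real values of x and n for which both sides are defined.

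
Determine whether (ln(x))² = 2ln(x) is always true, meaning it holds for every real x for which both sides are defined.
No, this is NOT an identity.

Claim: (ln(x))² = 2ln(x).
Test a specific point where both sides are defined: x = 5.
LHS = (ln(x))² ≈ 2.5903
RHS = 2ln(x) ≈ 3.2189
Since 2.5903 ≠ 3.2189, the equation fails at this point, so it cannot hold for every real x for which both sides are defined.
2ln(x) equals ln(x²), which is not the same as (ln x)².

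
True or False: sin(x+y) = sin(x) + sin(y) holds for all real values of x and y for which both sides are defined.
Claim: sin(x+y) = sin(x) + sin(y).
Test a specific point where both sides are defined: x = π/3, y = -π/2.
LHS = sin(x+y) ≈ -0.5000
RHS = sin(x) + sin(y) ≈ -0.1340
Since -0.5000 ≠ -0.1340, the equation fails at this point, so it cannot hold for all real values of x and y for which both sides are defined.
The correct expansion is sin(x+y) = sin(x)cos(y) + cos(x)sin(y); sine is not additive.

Conclusion: False.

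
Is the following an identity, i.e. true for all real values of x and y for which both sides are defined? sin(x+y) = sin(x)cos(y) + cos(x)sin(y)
Yes, this is an identity.

Claim: sin(x+y) = sin(x)cos(y) + cos(x)sin(y).
Reasoning: By Euler's formula e^(i(x+y)) = e^(ix)·e^(iy) = (cos x + i·sin x)(cos y + i·sin y). The imaginary part of the left side is sin(x+y); the imaginary part of the product is sin(x)cos(y) + cos(x)sin(y).
So the two sides agree for all real values of x and y for which both sides are defined.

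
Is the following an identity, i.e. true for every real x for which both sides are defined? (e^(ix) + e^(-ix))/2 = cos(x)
Claim: (e^(ix) + e^(-ix))/2 = cos(x).
Reasoning: By Euler's formula e^(ix) = cos(x) + i·sin(x) and e^(-ix) = cos(x) - i·sin(x). Adding cancels the sine terms: e^(ix) + e^(-ix) = 2cos(x); divide by 2.
So the two sides agree for every real x for which both sides are defined.

Conclusion: Yes, this is an identity.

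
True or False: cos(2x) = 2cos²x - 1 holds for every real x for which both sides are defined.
Claim: cos(2x) = 2cos²x - 1.
Reasoning: cos(2x) = cos²x - sin²x. Replace sin²x by 1 - cos²x: cos²x - (1 - cos²x) = 2cos²x - 1.
So the two sides agree for every real x for which both sides are defined.

Conclusion: True.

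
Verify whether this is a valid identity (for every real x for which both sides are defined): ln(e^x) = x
Claim: ln(e^x) = x.
Reasoning: ln is the inverse of the exponential: ln(e^x) asks for the exponent p with e^p = e^x, and since e^p is one-to-one that exponent is p = x.
So the two sides agree for every real x for which both sides are defined.

Conclusion: Yes, this is an identity.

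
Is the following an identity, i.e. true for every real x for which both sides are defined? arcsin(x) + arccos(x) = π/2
Claim: arcsin(x) + arccos(x) = π/2.
Reasoning: Both sides are defined for -1 ≤ x ≤ 1. Let θ = arcsin(x), so sin θ = x and θ ∈ [-π/2, π/2]. Then cos(π/2 - θ) = sin θ = x and π/2 - θ ∈ [0, π], which is exactly the range of arccos, so arccos(x) = π/2 - θ. Adding: arcsin(x) + arccos(x) = θ + (π/2 - θ) = π/2.
So the two sides agree for every real x for which both sides are defined.

Conclusion: Yes, this is an identity.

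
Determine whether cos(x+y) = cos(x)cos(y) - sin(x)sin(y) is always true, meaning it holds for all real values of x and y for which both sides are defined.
Yes, this is an identity.

Claim: cos(x+y) = cos(x)cos(y) - sin(x)sin(y).
Reasoning: By Euler's formula e^(i(x+y)) = e^(ix)·e^(iy) = (cos x + i·sin x)(cos y + i·sin y). The real part of the left side is cos(x+y); the real part of the product is cos(x)cos(y) - sin(x)sin(y) (since i·i = -1).
So the two sides agree for all real values of x and y for which both sides are defined.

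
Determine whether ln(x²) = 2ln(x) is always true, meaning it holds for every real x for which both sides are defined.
Yes, this is an identity.

Claim: ln(x²) = 2ln(x).
Reasoning: The right side requires x > 0. For x > 0, x² = (e^(ln x))² = e^(2ln x), so ln(x²) = 2ln(x). (For x < 0 the right side is undefined, so those values are outside the claim.)
So the two sides agree for every real x for which both sides are defined.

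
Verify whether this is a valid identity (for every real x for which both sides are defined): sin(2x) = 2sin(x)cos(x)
Yes, this is an identity.

Claim: sin(2x) = 2sin(x)cos(x).
Reasoning: Put y = x in the addition formula sin(x+y) = sin(x)cos(y) + cos(x)sin(y): sin(2x) = sin(x)cos(x) + cos(x)sin(x) = 2sin(x)cos(x).
So the two sides agree for every real x for which both sides are defined.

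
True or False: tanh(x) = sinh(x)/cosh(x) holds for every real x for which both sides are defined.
Claim: tanh(x) = sinh(x)/cosh(x).
Reasoning: tanh(x) is defined as sinh(x)/cosh(x) = (e^x - e^-x)/(e^x + e^-x); cosh(x) ≥ 1 is never zero, so this holds for every real x.
So the two sides agree for every real x for which both sides are defined.

Conclusion: True.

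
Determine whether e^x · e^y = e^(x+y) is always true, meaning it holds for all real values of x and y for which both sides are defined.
Claim: e^x · e^y = e^(x+y).
Reasoning: This is the law of exponents for a common base: multiplying powers adds exponents. E.g. from the series, (Σ x^j/j!)(Σ y^k/k!) = Σ_m (Σ_{j+k=m} x^j y^k/(j!k!)) = Σ_m (x+y)^m/m! by the binomial theorem.
So the two sides agree for all real values of x and y for which both sides are defined.

Conclusion: Yes, this is an identity.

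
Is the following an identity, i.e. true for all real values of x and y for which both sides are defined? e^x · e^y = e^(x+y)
Claim: e^x · e^y = e^(x+y).
Reasoning: This is the law of exponents for a common base: multiplying powers adds exponents. E.g. from the series, (Σ x^j/j!)(Σ y^k/k!) = Σ_m (Σ_{j+k=m} x^j y^k/(j!k!)) = Σ_m (x+y)^m/m! by the binomial theorem.
So the two sides agree for all real values of x and y for which both sides are defined.

Conclusion: Yes, this is an identity.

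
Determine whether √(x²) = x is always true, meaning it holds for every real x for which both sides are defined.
Claim: √(x²) = x.
Test a specific point where both sides are defined: x = -3.
LHS = √(x²) ≈ 3.0000
RHS = x ≈ -3.0000
Since 3.0000 ≠ -3.0000, the equation fails at this point, so it cannot hold for every real x for which both sides are defined.
√(x²) = |x|, which differs from x whenever x < 0 (both sides are defined for every real x).

Conclusion: No, this is NOT an identity.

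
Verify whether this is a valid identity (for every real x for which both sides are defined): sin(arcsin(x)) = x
Claim: sin(arcsin(x)) = x.
Reasoning: For -1 ≤ x ≤ 1 (where arcsin is defined), arcsin(x) is by definition an angle whose sine equals x. Taking the sine of that angle returns x. (Note the other order, arcsin(sin x) = x, is NOT an identity.)
So the two sides agree for every real x for which both sides are defined.

Conclusion: Yes, this is an identity.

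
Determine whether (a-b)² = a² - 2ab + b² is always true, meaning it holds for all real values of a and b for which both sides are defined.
Claim: (a-b)² = a² - 2ab + b².
Reasoning: Expand: (a-b)² = (a-b)(a-b) = a·a - a·b - b·a + b·b = a² - 2ab + b².
So the two sides agree for all real values of a and b for which both sides are defined.

Conclusion: Yes, this is an identity.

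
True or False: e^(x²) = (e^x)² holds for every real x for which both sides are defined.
Claim: e^(x²) = (e^x)².
Test a specific point where both sides are defined: x = 3/2.
LHS = e^(x²) ≈ 9.4877
RHS = (e^x)² ≈ 20.0855
Since 9.4877 ≠ 20.0855, the equation fails at this point, so it cannot hold for every real x for which both sides are defined.
(e^x)² = e^(2x), and 2x ≠ x² in general.

Conclusion: False.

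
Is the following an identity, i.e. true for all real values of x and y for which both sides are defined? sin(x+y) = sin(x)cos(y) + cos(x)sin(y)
Claim: sin(x+y) = sin(x)cos(y) + cos(x)sin(y).
Reasoning: By Euler's formula e^(i(x+y)) = e^(ix)·e^(iy) = (cos x + i·sin x)(cos y + i·sin y). The imaginary part of the left side is sin(x+y); the imaginary part of the product is sin(x)cos(y) + cos(x)sin(y).
So the two sides agree for all real values of x and y for which both sides are defined.

Conclusion: Yes, this is an identity.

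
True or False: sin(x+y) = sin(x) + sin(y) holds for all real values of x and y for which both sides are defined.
False.

Claim: sin(x+y) = sin(x) + sin(y).
Test a specific point where both sides are defined: x = π, y = 2π/3.
LHS = sin(x+y) ≈ -0.8660
RHS = sin(x) + sin(y) ≈ 0.8660
Since -0.8660 ≠ 0.8660, the equation fails at this point, so it cannot hold for all real values of x and y for which both sides are defined.
The correct expansion is sin(x+y) = sin(x)cos(y) + cos(x)sin(y); sine is not additive.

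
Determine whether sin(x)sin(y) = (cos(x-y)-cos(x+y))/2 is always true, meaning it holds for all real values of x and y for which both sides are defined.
Claim: sin(x)sin(y) = (cos(x-y)-cos(x+y))/2.
Reasoning: cos(x-y) = cos(x)cos(y) + sin(x)sin(y) and cos(x+y) = cos(x)cos(y) - sin(x)sin(y). Subtracting, cos(x-y) - cos(x+y) = 2sin(x)sin(y); divide by 2.
So the two sides agree for all real values of x and y for which both sides are defined.

Conclusion: Yes, this is an identity.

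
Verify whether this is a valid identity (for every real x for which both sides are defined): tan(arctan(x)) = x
Yes, this is an identity.

Claim: tan(arctan(x)) = x.
Reasoning: For every real x, arctan(x) is by definition the angle in (-π/2, π/2) whose tangent equals x. Taking the tangent of that angle returns x.
So the two sides agree for every real x for which both sides are defined.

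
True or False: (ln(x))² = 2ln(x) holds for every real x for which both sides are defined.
Claim: (ln(x))² = 2ln(x).
Test a specific point where both sides are defined: x = 3.
LHS = (ln(x))² ≈ 1.2069
RHS = 2ln(x) ≈ 2.1972
Since 1.2069 ≠ 2.1972, the equation fails at this point, so it cannot hold for every real x for which both sides are defined.
2ln(x) equals ln(x²), which is not the same as (ln x)².

Conclusion: False.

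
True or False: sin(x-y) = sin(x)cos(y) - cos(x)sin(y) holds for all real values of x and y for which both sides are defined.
True.

Claim: sin(x-y) = sin(x)cos(y) - cos(x)sin(y).
Reasoning: Replace y by -y in sin(x+y) = sin(x)cos(y) + cos(x)sin(y) and use cos(-y) = cos(y), sin(-y) = -sin(y): sin(x-y) = sin(x)cos(y) - cos(x)sin(y).
So the two sides agree for all real values of x and y for which both sides are defined.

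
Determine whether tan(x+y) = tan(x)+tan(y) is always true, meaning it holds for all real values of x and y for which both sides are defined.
Claim: tan(x+y) = tan(x)+tan(y).
Test a specific point where both sides are defined: x = -π/4, y = π/6.
LHS = tan(x+y) ≈ -0.2679
RHS = tan(x)+tan(y) ≈ -0.4226
Since -0.2679 ≠ -0.4226, the equation fails at this point, so it cannot hold for all real values of x and y for which both sides are defined.
The correct formula is tan(x+y) = (tan(x) + tan(y))/(1 - tan(x)tan(y)).

Conclusion: No, this is NOT an identity.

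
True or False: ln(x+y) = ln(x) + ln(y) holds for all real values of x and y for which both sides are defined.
False.

Claim: ln(x+y) = ln(x) + ln(y).
Test a specific point where both sides are defined: x = 1/2, y = 2.
LHS = ln(x+y) ≈ 0.9163
RHS = ln(x) + ln(y) ≈ 0.0000
Since 0.9163 ≠ 0.0000, the equation fails at this point, so it cannot hold for all real values of x and y for which both sides are defined.
ln(x) + ln(y) = ln(xy), not ln(x+y).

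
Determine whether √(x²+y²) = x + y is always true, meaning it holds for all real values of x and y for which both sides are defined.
No, this is NOT an identity.

Claim: √(x²+y²) = x + y.
Test a specific point where both sides are defined: x = 3, y = 1.
LHS = √(x²+y²) ≈ 3.1623
RHS = x + y ≈ 4.0000
Since 3.1623 ≠ 4.0000, the equation fails at this point, so it cannot hold for all real values of x and y for which both sides are defined.
(x+y)² = x² + 2xy + y², not x² + y², so the square root does not split this way.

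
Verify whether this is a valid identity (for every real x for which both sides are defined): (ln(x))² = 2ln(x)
No, this is NOT an identity.

Claim: (ln(x))² = 2ln(x).
Test a specific point where both sides are defined: x = 3.
LHS = (ln(x))² ≈ 1.2069
RHS = 2ln(x) ≈ 2.1972
Since 1.2069 ≠ 2.1972, the equation fails at this point, so it cannot hold for every real x for which both sides are defined.
2ln(x) equals ln(x²), which is not the same as (ln x)².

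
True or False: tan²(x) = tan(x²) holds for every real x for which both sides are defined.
Claim: tan²(x) = tan(x²).
Test a specific point where both sides are defined: x = -π/4.
LHS = tan²(x) ≈ 1.0000
RHS = tan(x²) ≈ 0.7092
Since 1.0000 ≠ 0.7092, the equation fails at this point, so it cannot hold for every real x for which both sides are defined.
tan²(x) means (tan x)², squaring the output; tan(x²) squares the input. These are different functions.

Conclusion: False.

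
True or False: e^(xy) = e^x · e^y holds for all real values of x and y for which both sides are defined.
False.

Claim: e^(xy) = e^x · e^y.
Test a specific point where both sides are defined: x = 1, y = 3/2.
LHS = e^(xy) ≈ 4.4817
RHS = e^x · e^y ≈ 12.1825
Since 4.4817 ≠ 12.1825, the equation fails at this point, so it cannot hold for all real values of x and y for which both sides are defined.
e^x · e^y = e^(x+y), not e^(xy).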